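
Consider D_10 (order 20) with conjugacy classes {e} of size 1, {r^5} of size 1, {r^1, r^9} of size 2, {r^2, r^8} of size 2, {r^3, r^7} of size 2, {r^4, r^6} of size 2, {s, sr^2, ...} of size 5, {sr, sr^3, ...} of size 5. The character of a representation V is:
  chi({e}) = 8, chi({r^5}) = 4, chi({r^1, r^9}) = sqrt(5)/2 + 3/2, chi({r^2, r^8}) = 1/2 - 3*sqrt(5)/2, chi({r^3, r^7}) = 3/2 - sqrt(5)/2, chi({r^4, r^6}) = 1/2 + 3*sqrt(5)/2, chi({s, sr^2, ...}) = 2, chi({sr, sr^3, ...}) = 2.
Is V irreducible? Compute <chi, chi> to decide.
Not irreducible (reducible): <chi, chi> = 9 > 1.

Justification: <chi, chi> = (1/|G|) sum_C |C| * |chi(C)|^2 = (1/20)[1*|8|^2 + 1*|4|^2 + 2*|sqrt(5)/2 + 3/2|^2 + 2*|1/2 - 3*sqrt(5)/2|^2 + 2*|3/2 - sqrt(5)/2|^2 + 2*|1/2 + 3*sqrt(5)/2|^2 + 5*|2|^2 + 5*|2|^2]
  = (1/20)[(64) + (16) + (3*sqrt(5) + 7) + (23 - 3*sqrt(5)) + (7 - 3*sqrt(5)) + (3*sqrt(5) + 23) + (20) + (20)] = 180/20 = 9.
A character is irreducible iff <chi, chi> = 1, so this representation is reducible.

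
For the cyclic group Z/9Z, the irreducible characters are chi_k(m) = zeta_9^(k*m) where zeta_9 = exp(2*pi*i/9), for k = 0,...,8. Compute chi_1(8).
chi_1(8) = zeta_9^8 = exp(-2*I*pi/9)

Details: chi_1(8) = zeta_9^(1*8) = zeta_9^8. Since zeta_9^9 = 1, this equals zeta_9^8 = exp(2*pi*i*8/9) = exp(-2*I*pi/9).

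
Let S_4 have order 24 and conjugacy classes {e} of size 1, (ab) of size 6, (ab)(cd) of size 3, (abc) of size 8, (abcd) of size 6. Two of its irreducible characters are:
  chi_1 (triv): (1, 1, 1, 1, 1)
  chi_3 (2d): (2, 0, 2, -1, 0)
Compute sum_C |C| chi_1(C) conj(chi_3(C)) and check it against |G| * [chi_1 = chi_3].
Sum = 0; so <chi_1, chi_3> = 0 (distinct irreducibles are orthogonal).

Solution. Compute term by term over conjugacy classes (|C| * chi_1(C) * conj(chi_3(C))):
  1*(1)*conj(2) + 6*(1)*conj(0) + 3*(1)*conj(2) + 8*(1)*conj(-1) + 6*(1)*conj(0)
  = (2) + (0) + (6) + (-8) + (0)
  = 0.
Dividing by |G| = 24 gives 0/24 = 0, matching the row-orthogonality relation <chi_1, chi_3> = [chi_1 = chi_3].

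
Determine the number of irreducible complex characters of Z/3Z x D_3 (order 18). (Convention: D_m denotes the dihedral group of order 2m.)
9

Details: The number of irreducible complex representations of a finite group equals its number of conjugacy classes. For a direct product, #classes(G x H) = #classes(G) * #classes(H). Z/3Z has 3 classes (abelian), D_3 has 3 classes, so 3 * 3 = 9, so Z/3Z x D_3 (order 18) has exactly 9 irreducible complex representations.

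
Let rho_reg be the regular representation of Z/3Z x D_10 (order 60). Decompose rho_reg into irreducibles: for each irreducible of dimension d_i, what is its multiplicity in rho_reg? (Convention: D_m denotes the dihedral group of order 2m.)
Each irreducible V_i of dimension d_i appears with multiplicity d_i, i.e. rho_reg = (direct sum over all irreducibles V_i) d_i V_i. The irreducible dimensions for Z/3Z x D_10 are 1, 1, 1, 1, 1, 1, 1, 1, 1, 1, 1, 1, 2, 2, 2, 2, 2, 2, 2, 2, 2, 2, 2, 2: 12 irreducibles of dimension 1, each with multiplicity 1; 12 irreducibles of dimension 2, each with multiplicity 2. Total dimension 12*1*1 + 12*2*2 = 60 = |G|.

Why: General theorem: in the regular representation of a finite group G, each irreducible appears with multiplicity equal to its dimension. Check: dim(rho_reg) = sum d_i^2 = 1 + 1 + 1 + 1 + 1 + 1 + 1 + 1 + 1 + 1 + 1 + 1 + 4 + 4 + 4 + 4 + 4 + 4 + 4 + 4 + 4 + 4 + 4 + 4 = 60 = |G|.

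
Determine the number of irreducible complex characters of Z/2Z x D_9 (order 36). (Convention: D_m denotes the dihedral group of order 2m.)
12

Explanation: The number of irreducible complex representations of a finite group equals its number of conjugacy classes. For a direct product, #classes(G x H) = #classes(G) * #classes(H). Z/2Z has 2 classes (abelian), D_9 has 6 classes, so 2 * 6 = 12, so Z/2Z x D_9 (order 36) has exactly 12 irreducible complex representations.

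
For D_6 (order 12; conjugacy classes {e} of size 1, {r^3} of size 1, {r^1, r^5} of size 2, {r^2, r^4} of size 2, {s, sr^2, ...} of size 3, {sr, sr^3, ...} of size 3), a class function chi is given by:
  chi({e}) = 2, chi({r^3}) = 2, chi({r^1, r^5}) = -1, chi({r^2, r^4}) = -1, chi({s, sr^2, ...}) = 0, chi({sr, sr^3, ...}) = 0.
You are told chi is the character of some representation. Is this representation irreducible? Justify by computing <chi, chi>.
Irreducible: <chi, chi> = 1.

Working: <chi, chi> = (1/|G|) sum_C |C| * |chi(C)|^2 = (1/12)[1*|2|^2 + 1*|2|^2 + 2*|-1|^2 + 2*|-1|^2 + 3*|0|^2 + 3*|0|^2]
  = (1/12)[(4) + (4) + (2) + (2) + (0) + (0)] = 12/12 = 1.
A character is irreducible iff <chi, chi> = 1, so this representation is irreducible.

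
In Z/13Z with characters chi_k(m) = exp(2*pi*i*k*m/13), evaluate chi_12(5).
chi_12(5) = zeta_13^60 = exp(-10*I*pi/13)

Working: chi_12(5) = zeta_13^(12*5) = zeta_13^60. Since zeta_13^13 = 1, this equals zeta_13^8 = exp(2*pi*i*8/13) = exp(-10*I*pi/13).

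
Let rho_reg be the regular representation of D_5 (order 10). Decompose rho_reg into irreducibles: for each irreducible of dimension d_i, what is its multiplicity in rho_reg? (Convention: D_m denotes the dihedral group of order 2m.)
Each irreducible V_i of dimension d_i appears with multiplicity d_i, i.e. rho_reg = (direct sum over all irreducibles V_i) d_i V_i. The irreducible dimensions for D_5 are 1, 1, 2, 2: 2 irreducibles of dimension 1, each with multiplicity 1; 2 irreducibles of dimension 2, each with multiplicity 2. Total dimension 2*1*1 + 2*2*2 = 10 = |G|.

Derivation: General theorem: in the regular representation of a finite group G, each irreducible appears with multiplicity equal to its dimension. Check: dim(rho_reg) = sum d_i^2 = 1 + 1 + 4 + 4 = 10 = |G|.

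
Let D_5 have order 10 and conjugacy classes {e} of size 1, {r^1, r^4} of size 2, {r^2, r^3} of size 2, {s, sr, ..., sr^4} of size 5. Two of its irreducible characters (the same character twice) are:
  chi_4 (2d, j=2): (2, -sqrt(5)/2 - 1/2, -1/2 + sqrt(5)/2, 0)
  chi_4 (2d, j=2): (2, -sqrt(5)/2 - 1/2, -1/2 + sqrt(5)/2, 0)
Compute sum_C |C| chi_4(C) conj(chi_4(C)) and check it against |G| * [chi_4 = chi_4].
Sum = 10 = |G| = 10; so <chi_4, chi_4> = 1 (norm-1 confirms irreducibility).

Justification: Compute term by term over conjugacy classes (|C| * chi_4(C) * conj(chi_4(C))):
  1*(2)*conj(2) + 2*(-sqrt(5)/2 - 1/2)*conj(-sqrt(5)/2 - 1/2) + 2*(-1/2 + sqrt(5)/2)*conj(-1/2 + sqrt(5)/2) + 5*(0)*conj(0)
  = (4) + (sqrt(5) + 3) + (3 - sqrt(5)) + (0)
  = 10.
Dividing by |G| = 10 gives 10/10 = 1, matching the row-orthogonality relation <chi_4, chi_4> = [chi_4 = chi_4].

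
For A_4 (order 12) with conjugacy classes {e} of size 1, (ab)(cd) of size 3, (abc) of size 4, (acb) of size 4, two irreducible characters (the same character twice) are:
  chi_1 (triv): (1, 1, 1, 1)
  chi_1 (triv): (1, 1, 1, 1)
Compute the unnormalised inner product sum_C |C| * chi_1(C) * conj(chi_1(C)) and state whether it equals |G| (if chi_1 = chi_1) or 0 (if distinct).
Sum = 12 = |G| = 12; so <chi_1, chi_1> = 1 (norm-1 confirms irreducibility).

Explanation: Compute term by term over conjugacy classes (|C| * chi_1(C) * conj(chi_1(C))):
  1*(1)*conj(1) + 3*(1)*conj(1) + 4*(1)*conj(1) + 4*(1)*conj(1)
  = (1) + (3) + (4) + (4)
  = 12.
(Exp terms are combined using exp(i*s)*conj(exp(i*t)) = exp(i*(s-t)), and sums of them are collapsed using the identity that for every m > 1 the m distinct m-th roots of unity sum to 0, e.g. 1 + exp(2*I*pi/3) + exp(-2*I*pi/3) = 0.)
Dividing by |G| = 12 gives 12/12 = 1, matching the row-orthogonality relation <chi_1, chi_1> = [chi_1 = chi_1].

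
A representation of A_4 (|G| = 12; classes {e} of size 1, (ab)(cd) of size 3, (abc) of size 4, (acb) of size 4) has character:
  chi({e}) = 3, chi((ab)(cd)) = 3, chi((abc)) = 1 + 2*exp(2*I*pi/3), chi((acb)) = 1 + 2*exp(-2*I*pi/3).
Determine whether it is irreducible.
Not irreducible (reducible): <chi, chi> = 5 > 1.

<chi, chi> = (1/|G|) sum_C |C| * |chi(C)|^2 = (1/12)[1*|3|^2 + 3*|3|^2 + 4*|1 + 2*exp(2*I*pi/3)|^2 + 4*|1 + 2*exp(-2*I*pi/3)|^2]
  = (1/12)[(9) + (27) + (12) + (12)] = 60/12 = 5.
(Exp terms are combined using exp(i*s)*conj(exp(i*t)) = exp(i*(s-t)), and sums of them are collapsed using the identity that for every m > 1 the m distinct m-th roots of unity sum to 0, e.g. 1 + exp(2*I*pi/3) + exp(-2*I*pi/3) = 0.)
A character is irreducible iff <chi, chi> = 1, so this representation is reducible.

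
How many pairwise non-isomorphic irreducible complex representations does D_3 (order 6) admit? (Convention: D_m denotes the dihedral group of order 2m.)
3

The number of irreducible complex representations of a finite group equals its number of conjugacy classes. D_3 has 3 conjugacy classes ((n+3)/2 for n odd), so D_3 (order 6) has exactly 3 irreducible complex representations.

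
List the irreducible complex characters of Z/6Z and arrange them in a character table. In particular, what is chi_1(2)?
Character table of Z/6Z (irreps indexed chi_0,...,chi_5 with chi_k(m) = zeta_6^(k*m), zeta_6 = exp(2*pi*i/6)):
  irrep \ class  {0} (size 1)  {1} (size 1)    {2} (size 1)    {3} (size 1)  {4} (size 1)    {5} (size 1)  
  chi_0          1             1               1               1             1               1             
  chi_1          1             exp(I*pi/3)     exp(2*I*pi/3)   -1            exp(-2*I*pi/3)  exp(-I*pi/3)  
  chi_2          1             exp(2*I*pi/3)   exp(-2*I*pi/3)  1             exp(2*I*pi/3)   exp(-2*I*pi/3)
  chi_3          1             -1              1               -1            1               -1            
  chi_4          1             exp(-2*I*pi/3)  exp(2*I*pi/3)   1             exp(-2*I*pi/3)  exp(2*I*pi/3) 
  chi_5          1             exp(-I*pi/3)    exp(-2*I*pi/3)  -1            exp(2*I*pi/3)   exp(I*pi/3)   

Spot check: chi_1(2) = zeta_6^(1*2) = zeta_6^2 = exp(2*I*pi/3).

Working: Z/6Z is abelian, so all 6 irreducible complex representations are 1-dimensional. They are given by chi_k(m) = zeta_6^(k*m) for k = 0,...,5. Row orthogonality: sum_m chi_k(m) conj(chi_l(m)) = 6 * [k = l].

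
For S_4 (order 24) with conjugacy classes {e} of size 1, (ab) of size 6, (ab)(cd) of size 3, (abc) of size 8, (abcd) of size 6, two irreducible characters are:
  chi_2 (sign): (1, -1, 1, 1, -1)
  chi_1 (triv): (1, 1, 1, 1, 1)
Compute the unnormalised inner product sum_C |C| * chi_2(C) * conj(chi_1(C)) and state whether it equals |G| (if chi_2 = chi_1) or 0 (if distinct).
Sum = 0; so <chi_2, chi_1> = 0 (distinct irreducibles are orthogonal).

Why: Compute term by term over conjugacy classes (|C| * chi_2(C) * conj(chi_1(C))):
  1*(1)*conj(1) + 6*(-1)*conj(1) + 3*(1)*conj(1) + 8*(1)*conj(1) + 6*(-1)*conj(1)
  = (1) + (-6) + (3) + (8) + (-6)
  = 0.
Dividing by |G| = 24 gives 0/24 = 0, matching the row-orthogonality relation <chi_2, chi_1> = [chi_2 = chi_1].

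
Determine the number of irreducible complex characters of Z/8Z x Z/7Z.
56

Proof sketch: The number of irreducible complex representations of a finite group equals its number of conjugacy classes. Z/8Z x Z/7Z is abelian of order 56, so every element is its own conjugacy class: 56 classes, so Z/8Z x Z/7Z (order 56) has exactly 56 irreducible complex representations.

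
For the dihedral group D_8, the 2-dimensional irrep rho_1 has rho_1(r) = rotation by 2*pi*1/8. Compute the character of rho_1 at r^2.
chi_{rho_1}(r^2) = 2*cos(2*pi*1*2/8) = 0

Explanation: rho_1(r^2) is rotation by angle 2*pi*1*2/8, whose trace is 2*cos(2*pi*1*2/8) = 0.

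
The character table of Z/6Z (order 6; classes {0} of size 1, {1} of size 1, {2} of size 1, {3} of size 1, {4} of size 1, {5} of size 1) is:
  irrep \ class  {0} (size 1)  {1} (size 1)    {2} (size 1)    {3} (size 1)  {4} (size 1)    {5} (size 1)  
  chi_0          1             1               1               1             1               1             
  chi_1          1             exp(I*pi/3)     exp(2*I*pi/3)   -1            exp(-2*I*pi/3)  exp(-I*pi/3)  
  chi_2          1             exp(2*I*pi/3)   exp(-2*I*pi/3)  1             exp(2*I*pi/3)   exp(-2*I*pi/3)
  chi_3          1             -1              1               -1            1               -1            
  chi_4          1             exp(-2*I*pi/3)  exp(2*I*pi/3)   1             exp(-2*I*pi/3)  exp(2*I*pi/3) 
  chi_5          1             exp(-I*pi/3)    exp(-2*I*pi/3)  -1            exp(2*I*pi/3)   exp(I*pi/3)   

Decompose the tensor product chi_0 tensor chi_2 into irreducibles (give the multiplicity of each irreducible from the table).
chi_0 tensor chi_2 = chi_2 (all other irreducibles have multiplicity 0).

Why: The character of a tensor product is the pointwise product (chi_0 * chi_2)(C) = chi_0(C) * chi_2(C):
  {0}: (1)*(1), {1}: (1)*(exp(2*I*pi/3)), {2}: (1)*(exp(-2*I*pi/3)), {3}: (1)*(1), {4}: (1)*(exp(2*I*pi/3)), {5}: (1)*(exp(-2*I*pi/3))
so (chi_0 * chi_2) takes values
  {0} -> 1, {1} -> exp(2*I*pi/3), {2} -> exp(-2*I*pi/3), {3} -> 1, {4} -> exp(2*I*pi/3), {5} -> exp(-2*I*pi/3).
Now take the inner product of this character with each irreducible chi from the table, <chi_0*chi_2, chi> = (1/6) sum_C |C| (chi_0*chi_2)(C) conj(chi(C)):
  <chi_0*chi_2, chi_0> = (1/6)[1*(1)*conj(1) + 1*(exp(2*I*pi/3))*conj(1) + 1*(exp(-2*I*pi/3))*conj(1) + 1*(1)*conj(1) + 1*(exp(2*I*pi/3))*conj(1) + 1*(exp(-2*I*pi/3))*conj(1)]
      = (1/6)[(1) + (exp(2*I*pi/3)) + (exp(-2*I*pi/3)) + (1) + (exp(2*I*pi/3)) + (exp(-2*I*pi/3))] = 0/6 = 0
  <chi_0*chi_2, chi_1> = (1/6)[1*(1)*conj(1) + 1*(exp(2*I*pi/3))*conj(exp(I*pi/3)) + 1*(exp(-2*I*pi/3))*conj(exp(2*I*pi/3)) + 1*(1)*conj(-1) + 1*(exp(2*I*pi/3))*conj(exp(-2*I*pi/3)) + 1*(exp(-2*I*pi/3))*conj(exp(-I*pi/3))]
      = (1/6)[(1) + (exp(I*pi/3)) + (exp(2*I*pi/3)) + (-1) + (exp(-2*I*pi/3)) + (exp(-I*pi/3))] = 0/6 = 0
  <chi_0*chi_2, chi_2> = (1/6)[1*(1)*conj(1) + 1*(exp(2*I*pi/3))*conj(exp(2*I*pi/3)) + 1*(exp(-2*I*pi/3))*conj(exp(-2*I*pi/3)) + 1*(1)*conj(1) + 1*(exp(2*I*pi/3))*conj(exp(2*I*pi/3)) + 1*(exp(-2*I*pi/3))*conj(exp(-2*I*pi/3))]
      = (1/6)[(1) + (1) + (1) + (1) + (1) + (1)] = 6/6 = 1
  <chi_0*chi_2, chi_3> = (1/6)[1*(1)*conj(1) + 1*(exp(2*I*pi/3))*conj(-1) + 1*(exp(-2*I*pi/3))*conj(1) + 1*(1)*conj(-1) + 1*(exp(2*I*pi/3))*conj(1) + 1*(exp(-2*I*pi/3))*conj(-1)]
      = (1/6)[(1) + (-exp(2*I*pi/3)) + (exp(-2*I*pi/3)) + (-1) + (exp(2*I*pi/3)) + (-exp(-2*I*pi/3))] = 0/6 = 0
  <chi_0*chi_2, chi_4> = (1/6)[1*(1)*conj(1) + 1*(exp(2*I*pi/3))*conj(exp(-2*I*pi/3)) + 1*(exp(-2*I*pi/3))*conj(exp(2*I*pi/3)) + 1*(1)*conj(1) + 1*(exp(2*I*pi/3))*conj(exp(-2*I*pi/3)) + 1*(exp(-2*I*pi/3))*conj(exp(2*I*pi/3))]
      = (1/6)[(1) + (exp(-2*I*pi/3)) + (exp(2*I*pi/3)) + (1) + (exp(-2*I*pi/3)) + (exp(2*I*pi/3))] = 0/6 = 0
  <chi_0*chi_2, chi_5> = (1/6)[1*(1)*conj(1) + 1*(exp(2*I*pi/3))*conj(exp(-I*pi/3)) + 1*(exp(-2*I*pi/3))*conj(exp(-2*I*pi/3)) + 1*(1)*conj(-1) + 1*(exp(2*I*pi/3))*conj(exp(2*I*pi/3)) + 1*(exp(-2*I*pi/3))*conj(exp(I*pi/3))]
      = (1/6)[(1) + (-1) + (1) + (-1) + (1) + (-1)] = 0/6 = 0
(Exp terms are combined using exp(i*s)*conj(exp(i*t)) = exp(i*(s-t)), and sums of them are collapsed using the identity that for every m > 1 the m distinct m-th roots of unity sum to 0, e.g. 1 + exp(2*I*pi/3) + exp(-2*I*pi/3) = 0.)
Hence the multiplicities are chi_2: 1. Dimension check: dim(chi_0)*dim(chi_2) = 1*1 = 1 and sum (mult * dim) = 1*1 = 1.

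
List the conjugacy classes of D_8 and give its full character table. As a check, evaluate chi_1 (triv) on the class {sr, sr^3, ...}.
Conjugacy classes: {e} of size 1, {r^4} of size 1, {r^1, r^7} of size 2, {r^2, r^6} of size 2, {r^3, r^5} of size 2, {s, sr^2, ...} of size 4, {sr, sr^3, ...} of size 4.
Character table:
  irrep \ class              {e} (size 1)  {r^4} (size 1)  {r^1, r^7} (size 2)  {r^2, r^6} (size 2)  {r^3, r^5} (size 2)  {s, sr^2, ...} (size 4)  {sr, sr^3, ...} (size 4)
  chi_1 (triv)               1             1               1                    1                    1                    1                        1                       
  chi_2 (sign: r->1, s->-1)  1             1               1                    1                    1                    -1                       -1                      
  chi_3 (r->-1, s->1)        1             1               -1                   1                    -1                   1                        -1                      
  chi_4 (r->-1, s->-1)       1             1               -1                   1                    -1                   -1                       1                       
  chi_5 (2d, j=1)            2             -2              sqrt(2)              0                    -sqrt(2)             0                        0                       
  chi_6 (2d, j=2)            2             2               0                    -2                   0                    0                        0                       
  chi_7 (2d, j=3)            2             -2              -sqrt(2)             0                    sqrt(2)              0                        0                       

Spot check: chi_1 (triv) on {sr, sr^3, ...} = 1.

Solution. D_8 has order 2*8 = 16 with 7 conjugacy classes, hence 7 irreducibles. Sum of squared dims 1 + 1 + 1 + 1 + 4 + 4 + 4 = 16 = |G|. Linear characters come from the abelianisation; the 2-dimensional irreps have character r^k -> 2*cos(2*pi*j*k/8), reflections -> 0.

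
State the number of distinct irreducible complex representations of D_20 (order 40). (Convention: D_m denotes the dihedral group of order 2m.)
13

Argument: The number of irreducible complex representations of a finite group equals its number of conjugacy classes. D_20 has 13 conjugacy classes (n/2 + 3 for n even), so D_20 (order 40) has exactly 13 irreducible complex representations.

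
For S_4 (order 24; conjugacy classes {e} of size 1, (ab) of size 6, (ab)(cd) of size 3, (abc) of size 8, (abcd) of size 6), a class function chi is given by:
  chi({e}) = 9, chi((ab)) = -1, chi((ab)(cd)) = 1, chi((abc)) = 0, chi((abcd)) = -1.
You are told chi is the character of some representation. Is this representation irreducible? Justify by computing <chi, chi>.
Not irreducible (reducible): <chi, chi> = 4 > 1.

Justification: <chi, chi> = (1/|G|) sum_C |C| * |chi(C)|^2 = (1/24)[1*|9|^2 + 6*|-1|^2 + 3*|1|^2 + 8*|0|^2 + 6*|-1|^2]
  = (1/24)[(81) + (6) + (3) + (0) + (6)] = 96/24 = 4.
A character is irreducible iff <chi, chi> = 1, so this representation is reducible.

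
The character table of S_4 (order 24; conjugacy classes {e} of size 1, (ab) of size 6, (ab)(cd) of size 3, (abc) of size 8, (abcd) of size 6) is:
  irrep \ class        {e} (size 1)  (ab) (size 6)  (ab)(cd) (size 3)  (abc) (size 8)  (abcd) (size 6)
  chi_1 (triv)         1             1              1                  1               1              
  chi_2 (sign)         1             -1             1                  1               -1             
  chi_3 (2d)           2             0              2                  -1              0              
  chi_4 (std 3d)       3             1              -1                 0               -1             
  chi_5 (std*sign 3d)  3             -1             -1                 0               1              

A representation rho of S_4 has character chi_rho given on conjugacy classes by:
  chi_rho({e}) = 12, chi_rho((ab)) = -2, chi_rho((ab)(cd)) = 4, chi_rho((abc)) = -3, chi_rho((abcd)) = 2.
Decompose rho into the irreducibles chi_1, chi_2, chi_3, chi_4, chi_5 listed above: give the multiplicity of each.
Multiplicities: chi_1: 0, chi_2: 0, chi_3: 3, chi_4: 0, chi_5: 2.

Reasoning: Use <chi_rho, chi> = (1/|G|) sum_C |C| * chi_rho(C) * conj(chi(C)) with |G| = 24 for each irreducible chi in the table:
  <chi_rho, chi_1> = (1/24)[1*(12)*conj(1) + 6*(-2)*conj(1) + 3*(4)*conj(1) + 8*(-3)*conj(1) + 6*(2)*conj(1)]
      = (1/24)[(12) + (-12) + (12) + (-24) + (12)] = 0/24 = 0
  <chi_rho, chi_2> = (1/24)[1*(12)*conj(1) + 6*(-2)*conj(-1) + 3*(4)*conj(1) + 8*(-3)*conj(1) + 6*(2)*conj(-1)]
      = (1/24)[(12) + (12) + (12) + (-24) + (-12)] = 0/24 = 0
  <chi_rho, chi_3> = (1/24)[1*(12)*conj(2) + 6*(-2)*conj(0) + 3*(4)*conj(2) + 8*(-3)*conj(-1) + 6*(2)*conj(0)]
      = (1/24)[(24) + (0) + (24) + (24) + (0)] = 72/24 = 3
  <chi_rho, chi_4> = (1/24)[1*(12)*conj(3) + 6*(-2)*conj(1) + 3*(4)*conj(-1) + 8*(-3)*conj(0) + 6*(2)*conj(-1)]
      = (1/24)[(36) + (-12) + (-12) + (0) + (-12)] = 0/24 = 0
  <chi_rho, chi_5> = (1/24)[1*(12)*conj(3) + 6*(-2)*conj(-1) + 3*(4)*conj(-1) + 8*(-3)*conj(0) + 6*(2)*conj(1)]
      = (1/24)[(36) + (12) + (-12) + (0) + (12)] = 48/24 = 2
Dimension check: dim(rho) = sum (mult * dim) = 0*1 + 0*1 + 3*2 + 0*3 + 2*3 = 12 = chi_rho(e) = 12.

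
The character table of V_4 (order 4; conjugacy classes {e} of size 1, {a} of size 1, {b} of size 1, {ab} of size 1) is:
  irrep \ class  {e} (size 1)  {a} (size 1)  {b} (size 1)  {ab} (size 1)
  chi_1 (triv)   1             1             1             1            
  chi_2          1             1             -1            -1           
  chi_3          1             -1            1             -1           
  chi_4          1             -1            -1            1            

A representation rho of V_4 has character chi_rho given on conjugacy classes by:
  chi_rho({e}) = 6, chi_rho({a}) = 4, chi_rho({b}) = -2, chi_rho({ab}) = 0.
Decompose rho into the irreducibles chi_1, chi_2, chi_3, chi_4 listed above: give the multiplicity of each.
Multiplicities: chi_1: 2, chi_2: 3, chi_3: 0, chi_4: 1.

Proof sketch: Use <chi_rho, chi> = (1/|G|) sum_C |C| * chi_rho(C) * conj(chi(C)) with |G| = 4 for each irreducible chi in the table:
  <chi_rho, chi_1> = (1/4)[1*(6)*conj(1) + 1*(4)*conj(1) + 1*(-2)*conj(1) + 1*(0)*conj(1)]
      = (1/4)[(6) + (4) + (-2) + (0)] = 8/4 = 2
  <chi_rho, chi_2> = (1/4)[1*(6)*conj(1) + 1*(4)*conj(1) + 1*(-2)*conj(-1) + 1*(0)*conj(-1)]
      = (1/4)[(6) + (4) + (2) + (0)] = 12/4 = 3
  <chi_rho, chi_3> = (1/4)[1*(6)*conj(1) + 1*(4)*conj(-1) + 1*(-2)*conj(1) + 1*(0)*conj(-1)]
      = (1/4)[(6) + (-4) + (-2) + (0)] = 0/4 = 0
  <chi_rho, chi_4> = (1/4)[1*(6)*conj(1) + 1*(4)*conj(-1) + 1*(-2)*conj(-1) + 1*(0)*conj(1)]
      = (1/4)[(6) + (-4) + (2) + (0)] = 4/4 = 1
Dimension check: dim(rho) = sum (mult * dim) = 2*1 + 3*1 + 0*1 + 1*1 = 6 = chi_rho(e) = 6.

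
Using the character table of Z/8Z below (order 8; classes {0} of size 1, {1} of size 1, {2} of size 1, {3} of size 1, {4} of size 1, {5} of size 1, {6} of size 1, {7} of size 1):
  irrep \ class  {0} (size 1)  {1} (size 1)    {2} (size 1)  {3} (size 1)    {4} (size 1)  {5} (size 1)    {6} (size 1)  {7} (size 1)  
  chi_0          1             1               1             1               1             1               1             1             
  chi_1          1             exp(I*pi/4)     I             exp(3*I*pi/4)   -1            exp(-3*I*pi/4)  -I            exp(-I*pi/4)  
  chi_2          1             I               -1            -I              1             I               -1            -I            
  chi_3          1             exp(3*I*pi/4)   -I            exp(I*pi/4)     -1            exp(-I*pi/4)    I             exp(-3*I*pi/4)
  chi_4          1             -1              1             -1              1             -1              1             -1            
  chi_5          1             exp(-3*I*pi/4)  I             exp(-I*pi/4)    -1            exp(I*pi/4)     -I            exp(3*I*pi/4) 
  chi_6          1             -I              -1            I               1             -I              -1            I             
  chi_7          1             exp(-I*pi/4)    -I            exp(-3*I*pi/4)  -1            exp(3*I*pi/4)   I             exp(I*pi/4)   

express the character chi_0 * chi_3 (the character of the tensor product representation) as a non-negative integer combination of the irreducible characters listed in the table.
chi_0 tensor chi_3 = chi_3 (all other irreducibles have multiplicity 0).

Reasoning: The character of a tensor product is the pointwise product (chi_0 * chi_3)(C) = chi_0(C) * chi_3(C):
  {0}: (1)*(1), {1}: (1)*(exp(3*I*pi/4)), {2}: (1)*(-I), {3}: (1)*(exp(I*pi/4)), {4}: (1)*(-1), {5}: (1)*(exp(-I*pi/4)), {6}: (1)*(I), {7}: (1)*(exp(-3*I*pi/4))
so (chi_0 * chi_3) takes values
  {0} -> 1, {1} -> exp(3*I*pi/4), {2} -> -I, {3} -> exp(I*pi/4), {4} -> -1, {5} -> exp(-I*pi/4), {6} -> I, {7} -> exp(-3*I*pi/4).
Now take the inner product of this character with each irreducible chi from the table, <chi_0*chi_3, chi> = (1/8) sum_C |C| (chi_0*chi_3)(C) conj(chi(C)):
  <chi_0*chi_3, chi_0> = (1/8)[1*(1)*conj(1) + 1*(exp(3*I*pi/4))*conj(1) + 1*(-I)*conj(1) + 1*(exp(I*pi/4))*conj(1) + 1*(-1)*conj(1) + 1*(exp(-I*pi/4))*conj(1) + 1*(I)*conj(1) + 1*(exp(-3*I*pi/4))*conj(1)]
      = (1/8)[(1) + (exp(3*I*pi/4)) + (-I) + (exp(I*pi/4)) + (-1) + (exp(-I*pi/4)) + (I) + (exp(-3*I*pi/4))] = 0/8 = 0
  <chi_0*chi_3, chi_1> = (1/8)[1*(1)*conj(1) + 1*(exp(3*I*pi/4))*conj(exp(I*pi/4)) + 1*(-I)*conj(I) + 1*(exp(I*pi/4))*conj(exp(3*I*pi/4)) + 1*(-1)*conj(-1) + 1*(exp(-I*pi/4))*conj(exp(-3*I*pi/4)) + 1*(I)*conj(-I) + 1*(exp(-3*I*pi/4))*conj(exp(-I*pi/4))]
      = (1/8)[(1) + (I) + (-1) + (-I) + (1) + (I) + (-1) + (-I)] = 0/8 = 0
  <chi_0*chi_3, chi_2> = (1/8)[1*(1)*conj(1) + 1*(exp(3*I*pi/4))*conj(I) + 1*(-I)*conj(-1) + 1*(exp(I*pi/4))*conj(-I) + 1*(-1)*conj(1) + 1*(exp(-I*pi/4))*conj(I) + 1*(I)*conj(-1) + 1*(exp(-3*I*pi/4))*conj(-I)]
      = (1/8)[(1) + (-exp(-3*I*pi/4)) + (I) + (exp(3*I*pi/4)) + (-1) + (-exp(I*pi/4)) + (-I) + (exp(-I*pi/4))] = 0/8 = 0
  <chi_0*chi_3, chi_3> = (1/8)[1*(1)*conj(1) + 1*(exp(3*I*pi/4))*conj(exp(3*I*pi/4)) + 1*(-I)*conj(-I) + 1*(exp(I*pi/4))*conj(exp(I*pi/4)) + 1*(-1)*conj(-1) + 1*(exp(-I*pi/4))*conj(exp(-I*pi/4)) + 1*(I)*conj(I) + 1*(exp(-3*I*pi/4))*conj(exp(-3*I*pi/4))]
      = (1/8)[(1) + (1) + (1) + (1) + (1) + (1) + (1) + (1)] = 8/8 = 1
  <chi_0*chi_3, chi_4> = (1/8)[1*(1)*conj(1) + 1*(exp(3*I*pi/4))*conj(-1) + 1*(-I)*conj(1) + 1*(exp(I*pi/4))*conj(-1) + 1*(-1)*conj(1) + 1*(exp(-I*pi/4))*conj(-1) + 1*(I)*conj(1) + 1*(exp(-3*I*pi/4))*conj(-1)]
      = (1/8)[(1) + (-exp(3*I*pi/4)) + (-I) + (-exp(I*pi/4)) + (-1) + (-exp(-I*pi/4)) + (I) + (-exp(-3*I*pi/4))] = 0/8 = 0
  <chi_0*chi_3, chi_5> = (1/8)[1*(1)*conj(1) + 1*(exp(3*I*pi/4))*conj(exp(-3*I*pi/4)) + 1*(-I)*conj(I) + 1*(exp(I*pi/4))*conj(exp(-I*pi/4)) + 1*(-1)*conj(-1) + 1*(exp(-I*pi/4))*conj(exp(I*pi/4)) + 1*(I)*conj(-I) + 1*(exp(-3*I*pi/4))*conj(exp(3*I*pi/4))]
      = (1/8)[(1) + (-I) + (-1) + (I) + (1) + (-I) + (-1) + (I)] = 0/8 = 0
  <chi_0*chi_3, chi_6> = (1/8)[1*(1)*conj(1) + 1*(exp(3*I*pi/4))*conj(-I) + 1*(-I)*conj(-1) + 1*(exp(I*pi/4))*conj(I) + 1*(-1)*conj(1) + 1*(exp(-I*pi/4))*conj(-I) + 1*(I)*conj(-1) + 1*(exp(-3*I*pi/4))*conj(I)]
      = (1/8)[(1) + (exp(-3*I*pi/4)) + (I) + (-exp(3*I*pi/4)) + (-1) + (exp(I*pi/4)) + (-I) + (-exp(-I*pi/4))] = 0/8 = 0
  <chi_0*chi_3, chi_7> = (1/8)[1*(1)*conj(1) + 1*(exp(3*I*pi/4))*conj(exp(-I*pi/4)) + 1*(-I)*conj(-I) + 1*(exp(I*pi/4))*conj(exp(-3*I*pi/4)) + 1*(-1)*conj(-1) + 1*(exp(-I*pi/4))*conj(exp(3*I*pi/4)) + 1*(I)*conj(I) + 1*(exp(-3*I*pi/4))*conj(exp(I*pi/4))]
      = (1/8)[(1) + (-1) + (1) + (-1) + (1) + (-1) + (1) + (-1)] = 0/8 = 0
(Exp terms are combined using exp(i*s)*conj(exp(i*t)) = exp(i*(s-t)), and sums of them are collapsed using the identity that for every m > 1 the m distinct m-th roots of unity sum to 0, e.g. 1 + exp(2*I*pi/3) + exp(-2*I*pi/3) = 0.)
Hence the multiplicities are chi_3: 1. Dimension check: dim(chi_0)*dim(chi_3) = 1*1 = 1 and sum (mult * dim) = 1*1 = 1.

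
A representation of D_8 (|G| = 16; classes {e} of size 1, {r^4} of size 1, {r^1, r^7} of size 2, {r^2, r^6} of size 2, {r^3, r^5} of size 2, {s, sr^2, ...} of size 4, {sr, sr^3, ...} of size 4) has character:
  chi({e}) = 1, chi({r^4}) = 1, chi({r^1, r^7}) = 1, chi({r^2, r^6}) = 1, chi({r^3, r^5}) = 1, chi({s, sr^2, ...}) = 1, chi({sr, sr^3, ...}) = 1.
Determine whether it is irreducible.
Irreducible: <chi, chi> = 1.

Reasoning: <chi, chi> = (1/|G|) sum_C |C| * |chi(C)|^2 = (1/16)[1*|1|^2 + 1*|1|^2 + 2*|1|^2 + 2*|1|^2 + 2*|1|^2 + 4*|1|^2 + 4*|1|^2]
  = (1/16)[(1) + (1) + (2) + (2) + (2) + (4) + (4)] = 16/16 = 1.
A character is irreducible iff <chi, chi> = 1, so this representation is irreducible.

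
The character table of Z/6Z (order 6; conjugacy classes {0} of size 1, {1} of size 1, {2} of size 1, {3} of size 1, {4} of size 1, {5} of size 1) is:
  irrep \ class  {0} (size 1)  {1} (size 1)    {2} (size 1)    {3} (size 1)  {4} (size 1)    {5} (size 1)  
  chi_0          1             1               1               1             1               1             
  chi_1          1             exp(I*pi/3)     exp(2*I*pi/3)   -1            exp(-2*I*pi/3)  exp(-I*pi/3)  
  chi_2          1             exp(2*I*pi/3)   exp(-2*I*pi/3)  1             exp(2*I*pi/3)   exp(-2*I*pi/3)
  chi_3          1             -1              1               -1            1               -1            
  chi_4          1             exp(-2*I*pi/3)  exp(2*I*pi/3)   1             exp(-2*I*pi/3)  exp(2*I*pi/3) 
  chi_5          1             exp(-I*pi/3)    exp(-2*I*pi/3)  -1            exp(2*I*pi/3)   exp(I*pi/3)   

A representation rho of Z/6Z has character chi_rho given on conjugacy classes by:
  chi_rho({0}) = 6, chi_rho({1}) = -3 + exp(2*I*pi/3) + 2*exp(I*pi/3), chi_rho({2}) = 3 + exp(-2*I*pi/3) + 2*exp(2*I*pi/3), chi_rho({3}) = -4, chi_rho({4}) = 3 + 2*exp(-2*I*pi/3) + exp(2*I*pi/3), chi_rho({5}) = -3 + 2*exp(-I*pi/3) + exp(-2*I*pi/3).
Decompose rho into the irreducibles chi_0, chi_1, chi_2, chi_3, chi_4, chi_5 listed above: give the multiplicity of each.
Multiplicities: chi_0: 0, chi_1: 2, chi_2: 1, chi_3: 3, chi_4: 0, chi_5: 0.

Proof sketch: Use <chi_rho, chi> = (1/|G|) sum_C |C| * chi_rho(C) * conj(chi(C)) with |G| = 6 for each irreducible chi in the table:
  <chi_rho, chi_0> = (1/6)[1*(6)*conj(1) + 1*(-3 + exp(2*I*pi/3) + 2*exp(I*pi/3))*conj(1) + 1*(3 + exp(-2*I*pi/3) + 2*exp(2*I*pi/3))*conj(1) + 1*(-4)*conj(1) + 1*(3 + 2*exp(-2*I*pi/3) + exp(2*I*pi/3))*conj(1) + 1*(-3 + 2*exp(-I*pi/3) + exp(-2*I*pi/3))*conj(1)]
      = (1/6)[(6) + (-3 + exp(2*I*pi/3) + 2*exp(I*pi/3)) + (3 + exp(-2*I*pi/3) + 2*exp(2*I*pi/3)) + (-4) + (3 + 2*exp(-2*I*pi/3) + exp(2*I*pi/3)) + (-3 + 2*exp(-I*pi/3) + exp(-2*I*pi/3))] = 0/6 = 0
  <chi_rho, chi_1> = (1/6)[1*(6)*conj(1) + 1*(-3 + exp(2*I*pi/3) + 2*exp(I*pi/3))*conj(exp(I*pi/3)) + 1*(3 + exp(-2*I*pi/3) + 2*exp(2*I*pi/3))*conj(exp(2*I*pi/3)) + 1*(-4)*conj(-1) + 1*(3 + 2*exp(-2*I*pi/3) + exp(2*I*pi/3))*conj(exp(-2*I*pi/3)) + 1*(-3 + 2*exp(-I*pi/3) + exp(-2*I*pi/3))*conj(exp(-I*pi/3))]
      = (1/6)[(6) + (2 + exp(I*pi/3) - 3*exp(-I*pi/3)) + (2 + 3*exp(-2*I*pi/3) + exp(2*I*pi/3)) + (4) + (2 + exp(-2*I*pi/3) + 3*exp(2*I*pi/3)) + (2 - 3*exp(I*pi/3) + exp(-I*pi/3))] = 12/6 = 2
  <chi_rho, chi_2> = (1/6)[1*(6)*conj(1) + 1*(-3 + exp(2*I*pi/3) + 2*exp(I*pi/3))*conj(exp(2*I*pi/3)) + 1*(3 + exp(-2*I*pi/3) + 2*exp(2*I*pi/3))*conj(exp(-2*I*pi/3)) + 1*(-4)*conj(1) + 1*(3 + 2*exp(-2*I*pi/3) + exp(2*I*pi/3))*conj(exp(2*I*pi/3)) + 1*(-3 + 2*exp(-I*pi/3) + exp(-2*I*pi/3))*conj(exp(-2*I*pi/3))]
      = (1/6)[(6) + (1 + 2*exp(-I*pi/3) - 3*exp(-2*I*pi/3)) + (1 + 2*exp(-2*I*pi/3) + 3*exp(2*I*pi/3)) + (-4) + (1 + 3*exp(-2*I*pi/3) + 2*exp(2*I*pi/3)) + (1 - 3*exp(2*I*pi/3) + 2*exp(I*pi/3))] = 6/6 = 1
  <chi_rho, chi_3> = (1/6)[1*(6)*conj(1) + 1*(-3 + exp(2*I*pi/3) + 2*exp(I*pi/3))*conj(-1) + 1*(3 + exp(-2*I*pi/3) + 2*exp(2*I*pi/3))*conj(1) + 1*(-4)*conj(-1) + 1*(3 + 2*exp(-2*I*pi/3) + exp(2*I*pi/3))*conj(1) + 1*(-3 + 2*exp(-I*pi/3) + exp(-2*I*pi/3))*conj(-1)]
      = (1/6)[(6) + (3 - 2*exp(I*pi/3) - exp(2*I*pi/3)) + (3 + exp(-2*I*pi/3) + 2*exp(2*I*pi/3)) + (4) + (3 + 2*exp(-2*I*pi/3) + exp(2*I*pi/3)) + (3 - exp(-2*I*pi/3) - 2*exp(-I*pi/3))] = 18/6 = 3
  <chi_rho, chi_4> = (1/6)[1*(6)*conj(1) + 1*(-3 + exp(2*I*pi/3) + 2*exp(I*pi/3))*conj(exp(-2*I*pi/3)) + 1*(3 + exp(-2*I*pi/3) + 2*exp(2*I*pi/3))*conj(exp(2*I*pi/3)) + 1*(-4)*conj(1) + 1*(3 + 2*exp(-2*I*pi/3) + exp(2*I*pi/3))*conj(exp(-2*I*pi/3)) + 1*(-3 + 2*exp(-I*pi/3) + exp(-2*I*pi/3))*conj(exp(2*I*pi/3))]
      = (1/6)[(6) + (-2 - 3*exp(2*I*pi/3) + exp(-2*I*pi/3)) + (2 + 3*exp(-2*I*pi/3) + exp(2*I*pi/3)) + (-4) + (2 + exp(-2*I*pi/3) + 3*exp(2*I*pi/3)) + (-2 + exp(2*I*pi/3) - 3*exp(-2*I*pi/3))] = 0/6 = 0
  <chi_rho, chi_5> = (1/6)[1*(6)*conj(1) + 1*(-3 + exp(2*I*pi/3) + 2*exp(I*pi/3))*conj(exp(-I*pi/3)) + 1*(3 + exp(-2*I*pi/3) + 2*exp(2*I*pi/3))*conj(exp(-2*I*pi/3)) + 1*(-4)*conj(-1) + 1*(3 + 2*exp(-2*I*pi/3) + exp(2*I*pi/3))*conj(exp(2*I*pi/3)) + 1*(-3 + 2*exp(-I*pi/3) + exp(-2*I*pi/3))*conj(exp(I*pi/3))]
      = (1/6)[(6) + (-1 - 3*exp(I*pi/3) + 2*exp(2*I*pi/3)) + (1 + 2*exp(-2*I*pi/3) + 3*exp(2*I*pi/3)) + (4) + (1 + 3*exp(-2*I*pi/3) + 2*exp(2*I*pi/3)) + (-1 + 2*exp(-2*I*pi/3) - 3*exp(-I*pi/3))] = 0/6 = 0
(Exp terms are combined using exp(i*s)*conj(exp(i*t)) = exp(i*(s-t)), and sums of them are collapsed using the identity that for every m > 1 the m distinct m-th roots of unity sum to 0, e.g. 1 + exp(2*I*pi/3) + exp(-2*I*pi/3) = 0.)
Dimension check: dim(rho) = sum (mult * dim) = 0*1 + 2*1 + 1*1 + 3*1 + 0*1 + 0*1 = 6 = chi_rho(e) = 6.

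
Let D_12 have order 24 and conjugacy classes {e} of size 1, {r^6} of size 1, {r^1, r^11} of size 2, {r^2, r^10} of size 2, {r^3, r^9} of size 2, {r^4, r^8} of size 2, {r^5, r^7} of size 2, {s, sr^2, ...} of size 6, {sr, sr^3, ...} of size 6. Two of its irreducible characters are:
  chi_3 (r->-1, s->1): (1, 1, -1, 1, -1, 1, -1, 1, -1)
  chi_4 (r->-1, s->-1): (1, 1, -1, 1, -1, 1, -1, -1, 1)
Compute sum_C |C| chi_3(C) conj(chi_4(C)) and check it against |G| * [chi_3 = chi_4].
Sum = 0; so <chi_3, chi_4> = 0 (distinct irreducibles are orthogonal).

Why: Compute term by term over conjugacy classes (|C| * chi_3(C) * conj(chi_4(C))):
  1*(1)*conj(1) + 1*(1)*conj(1) + 2*(-1)*conj(-1) + 2*(1)*conj(1) + 2*(-1)*conj(-1) + 2*(1)*conj(1) + 2*(-1)*conj(-1) + 6*(1)*conj(-1) + 6*(-1)*conj(1)
  = (1) + (1) + (2) + (2) + (2) + (2) + (2) + (-6) + (-6)
  = 0.
Dividing by |G| = 24 gives 0/24 = 0, matching the row-orthogonality relation <chi_3, chi_4> = [chi_3 = chi_4].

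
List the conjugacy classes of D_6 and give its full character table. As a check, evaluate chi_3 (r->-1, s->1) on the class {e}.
Conjugacy classes: {e} of size 1, {r^3} of size 1, {r^1, r^5} of size 2, {r^2, r^4} of size 2, {s, sr^2, ...} of size 3, {sr, sr^3, ...} of size 3.
Character table:
  irrep \ class              {e} (size 1)  {r^3} (size 1)  {r^1, r^5} (size 2)  {r^2, r^4} (size 2)  {s, sr^2, ...} (size 3)  {sr, sr^3, ...} (size 3)
  chi_1 (triv)               1             1               1                    1                    1                        1                       
  chi_2 (sign: r->1, s->-1)  1             1               1                    1                    -1                       -1                      
  chi_3 (r->-1, s->1)        1             -1              -1                   1                    1                        -1                      
  chi_4 (r->-1, s->-1)       1             -1              -1                   1                    -1                       1                       
  chi_5 (2d, j=1)            2             -2              1                    -1                   0                        0                       
  chi_6 (2d, j=2)            2             2               -1                   -1                   0                        0                       

Spot check: chi_3 (r->-1, s->1) on {e} = 1.

Proof sketch: D_6 has order 2*6 = 12 with 6 conjugacy classes, hence 6 irreducibles. Sum of squared dims 1 + 1 + 1 + 1 + 4 + 4 = 12 = |G|. Linear characters come from the abelianisation; the 2-dimensional irreps have character r^k -> 2*cos(2*pi*j*k/6), reflections -> 0.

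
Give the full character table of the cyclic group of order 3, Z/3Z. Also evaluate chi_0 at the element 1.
Character table of Z/3Z (irreps indexed chi_0,...,chi_2 with chi_k(m) = zeta_3^(k*m), zeta_3 = exp(2*pi*i/3)):
  irrep \ class  {0} (size 1)  {1} (size 1)    {2} (size 1)  
  chi_0          1             1               1             
  chi_1          1             exp(2*I*pi/3)   exp(-2*I*pi/3)
  chi_2          1             exp(-2*I*pi/3)  exp(2*I*pi/3) 

Spot check: chi_0(1) = zeta_3^(0*1) = zeta_3^0 = 1.

Explanation: Z/3Z is abelian, so all 3 irreducible complex representations are 1-dimensional. They are given by chi_k(m) = zeta_3^(k*m) for k = 0,...,2. Row orthogonality: sum_m chi_k(m) conj(chi_l(m)) = 3 * [k = l].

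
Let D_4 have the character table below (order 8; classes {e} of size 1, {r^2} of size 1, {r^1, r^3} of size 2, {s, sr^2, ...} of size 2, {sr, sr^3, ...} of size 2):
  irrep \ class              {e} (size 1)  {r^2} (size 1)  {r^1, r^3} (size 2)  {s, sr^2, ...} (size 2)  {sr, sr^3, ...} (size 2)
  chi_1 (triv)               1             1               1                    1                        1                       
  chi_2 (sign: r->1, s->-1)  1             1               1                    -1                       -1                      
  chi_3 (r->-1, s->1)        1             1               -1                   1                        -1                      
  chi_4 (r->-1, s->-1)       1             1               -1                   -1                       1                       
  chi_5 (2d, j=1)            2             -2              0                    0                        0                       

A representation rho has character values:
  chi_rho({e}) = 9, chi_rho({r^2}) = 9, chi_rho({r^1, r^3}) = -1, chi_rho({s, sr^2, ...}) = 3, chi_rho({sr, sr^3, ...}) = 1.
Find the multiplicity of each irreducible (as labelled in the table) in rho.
Multiplicities: chi_1: 3, chi_2: 1, chi_3: 3, chi_4: 2, chi_5: 0.

Working: Use <chi_rho, chi> = (1/|G|) sum_C |C| * chi_rho(C) * conj(chi(C)) with |G| = 8 for each irreducible chi in the table:
  <chi_rho, chi_1> = (1/8)[1*(9)*conj(1) + 1*(9)*conj(1) + 2*(-1)*conj(1) + 2*(3)*conj(1) + 2*(1)*conj(1)]
      = (1/8)[(9) + (9) + (-2) + (6) + (2)] = 24/8 = 3
  <chi_rho, chi_2> = (1/8)[1*(9)*conj(1) + 1*(9)*conj(1) + 2*(-1)*conj(1) + 2*(3)*conj(-1) + 2*(1)*conj(-1)]
      = (1/8)[(9) + (9) + (-2) + (-6) + (-2)] = 8/8 = 1
  <chi_rho, chi_3> = (1/8)[1*(9)*conj(1) + 1*(9)*conj(1) + 2*(-1)*conj(-1) + 2*(3)*conj(1) + 2*(1)*conj(-1)]
      = (1/8)[(9) + (9) + (2) + (6) + (-2)] = 24/8 = 3
  <chi_rho, chi_4> = (1/8)[1*(9)*conj(1) + 1*(9)*conj(1) + 2*(-1)*conj(-1) + 2*(3)*conj(-1) + 2*(1)*conj(1)]
      = (1/8)[(9) + (9) + (2) + (-6) + (2)] = 16/8 = 2
  <chi_rho, chi_5> = (1/8)[1*(9)*conj(2) + 1*(9)*conj(-2) + 2*(-1)*conj(0) + 2*(3)*conj(0) + 2*(1)*conj(0)]
      = (1/8)[(18) + (-18) + (0) + (0) + (0)] = 0/8 = 0
Dimension check: dim(rho) = sum (mult * dim) = 3*1 + 1*1 + 3*1 + 2*1 + 0*2 = 9 = chi_rho(e) = 9.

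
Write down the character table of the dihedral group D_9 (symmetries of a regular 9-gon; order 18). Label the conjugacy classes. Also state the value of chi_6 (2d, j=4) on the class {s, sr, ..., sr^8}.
Conjugacy classes: {e} of size 1, {r^1, r^8} of size 2, {r^2, r^7} of size 2, {r^3, r^6} of size 2, {r^4, r^5} of size 2, {s, sr, ..., sr^8} of size 9.
Character table:
  irrep \ class              {e} (size 1)  {r^1, r^8} (size 2)  {r^2, r^7} (size 2)  {r^3, r^6} (size 2)  {r^4, r^5} (size 2)  {s, sr, ..., sr^8} (size 9)
  chi_1 (triv)               1             1                    1                    1                    1                    1                          
  chi_2 (sign: r->1, s->-1)  1             1                    1                    1                    1                    -1                         
  chi_3 (2d, j=1)            2             2*cos(2*pi/9)        2*cos(4*pi/9)        -1                   -2*cos(pi/9)         0                          
  chi_4 (2d, j=2)            2             2*cos(4*pi/9)        -2*cos(pi/9)         -1                   2*cos(2*pi/9)        0                          
  chi_5 (2d, j=3)            2             -1                   -1                   2                    -1                   0                          
  chi_6 (2d, j=4)            2             -2*cos(pi/9)         2*cos(2*pi/9)        -1                   2*cos(4*pi/9)        0                          

Spot check: chi_6 (2d, j=4) on {s, sr, ..., sr^8} = 0.

Argument: D_9 has order 2*9 = 18 with 6 conjugacy classes, hence 6 irreducibles. Sum of squared dims 1 + 1 + 4 + 4 + 4 + 4 = 18 = |G|. Linear characters come from the abelianisation; the 2-dimensional irreps have character r^k -> 2*cos(2*pi*j*k/9), reflections -> 0.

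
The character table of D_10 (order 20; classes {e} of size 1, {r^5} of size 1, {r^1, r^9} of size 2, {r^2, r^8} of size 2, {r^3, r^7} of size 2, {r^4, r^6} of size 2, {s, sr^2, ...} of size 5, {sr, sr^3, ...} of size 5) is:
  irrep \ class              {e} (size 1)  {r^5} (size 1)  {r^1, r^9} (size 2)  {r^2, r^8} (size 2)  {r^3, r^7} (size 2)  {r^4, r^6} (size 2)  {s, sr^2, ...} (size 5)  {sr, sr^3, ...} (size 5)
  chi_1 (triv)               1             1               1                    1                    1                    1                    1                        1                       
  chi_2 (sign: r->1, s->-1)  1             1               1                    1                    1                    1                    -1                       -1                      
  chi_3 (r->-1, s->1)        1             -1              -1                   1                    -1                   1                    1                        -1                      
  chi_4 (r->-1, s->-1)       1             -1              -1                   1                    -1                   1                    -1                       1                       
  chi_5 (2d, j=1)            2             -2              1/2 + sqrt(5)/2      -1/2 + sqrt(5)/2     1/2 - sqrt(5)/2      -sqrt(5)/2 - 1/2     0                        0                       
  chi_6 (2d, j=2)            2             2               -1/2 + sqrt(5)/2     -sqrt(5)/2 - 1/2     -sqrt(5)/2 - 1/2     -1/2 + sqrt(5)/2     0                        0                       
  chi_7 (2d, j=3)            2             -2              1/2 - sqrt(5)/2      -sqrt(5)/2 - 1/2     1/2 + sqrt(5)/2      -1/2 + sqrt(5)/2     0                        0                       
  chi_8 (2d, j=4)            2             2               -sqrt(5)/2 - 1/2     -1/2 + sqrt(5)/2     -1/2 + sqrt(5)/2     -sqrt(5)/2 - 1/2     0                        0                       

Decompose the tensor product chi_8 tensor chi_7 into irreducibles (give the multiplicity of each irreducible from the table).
chi_8 tensor chi_7 = chi_5 + chi_7 (all other irreducibles have multiplicity 0).

Details: The character of a tensor product is the pointwise product (chi_8 * chi_7)(C) = chi_8(C) * chi_7(C):
  {e}: (2)*(2), {r^5}: (2)*(-2), {r^1, r^9}: (-sqrt(5)/2 - 1/2)*(1/2 - sqrt(5)/2), {r^2, r^8}: (-1/2 + sqrt(5)/2)*(-sqrt(5)/2 - 1/2), {r^3, r^7}: (-1/2 + sqrt(5)/2)*(1/2 + sqrt(5)/2), {r^4, r^6}: (-sqrt(5)/2 - 1/2)*(-1/2 + sqrt(5)/2), {s, sr^2, ...}: (0)*(0), {sr, sr^3, ...}: (0)*(0)
so (chi_8 * chi_7) takes values
  {e} -> 4, {r^5} -> -4, {r^1, r^9} -> 1, {r^2, r^8} -> -1, {r^3, r^7} -> 1, {r^4, r^6} -> -1, {s, sr^2, ...} -> 0, {sr, sr^3, ...} -> 0.
Now take the inner product of this character with each irreducible chi from the table, <chi_8*chi_7, chi> = (1/20) sum_C |C| (chi_8*chi_7)(C) conj(chi(C)):
  <chi_8*chi_7, chi_1> = (1/20)[1*(4)*conj(1) + 1*(-4)*conj(1) + 2*(1)*conj(1) + 2*(-1)*conj(1) + 2*(1)*conj(1) + 2*(-1)*conj(1) + 5*(0)*conj(1) + 5*(0)*conj(1)]
      = (1/20)[(4) + (-4) + (2) + (-2) + (2) + (-2) + (0) + (0)] = 0/20 = 0
  <chi_8*chi_7, chi_2> = (1/20)[1*(4)*conj(1) + 1*(-4)*conj(1) + 2*(1)*conj(1) + 2*(-1)*conj(1) + 2*(1)*conj(1) + 2*(-1)*conj(1) + 5*(0)*conj(-1) + 5*(0)*conj(-1)]
      = (1/20)[(4) + (-4) + (2) + (-2) + (2) + (-2) + (0) + (0)] = 0/20 = 0
  <chi_8*chi_7, chi_3> = (1/20)[1*(4)*conj(1) + 1*(-4)*conj(-1) + 2*(1)*conj(-1) + 2*(-1)*conj(1) + 2*(1)*conj(-1) + 2*(-1)*conj(1) + 5*(0)*conj(1) + 5*(0)*conj(-1)]
      = (1/20)[(4) + (4) + (-2) + (-2) + (-2) + (-2) + (0) + (0)] = 0/20 = 0
  <chi_8*chi_7, chi_4> = (1/20)[1*(4)*conj(1) + 1*(-4)*conj(-1) + 2*(1)*conj(-1) + 2*(-1)*conj(1) + 2*(1)*conj(-1) + 2*(-1)*conj(1) + 5*(0)*conj(-1) + 5*(0)*conj(1)]
      = (1/20)[(4) + (4) + (-2) + (-2) + (-2) + (-2) + (0) + (0)] = 0/20 = 0
  <chi_8*chi_7, chi_5> = (1/20)[1*(4)*conj(2) + 1*(-4)*conj(-2) + 2*(1)*conj(1/2 + sqrt(5)/2) + 2*(-1)*conj(-1/2 + sqrt(5)/2) + 2*(1)*conj(1/2 - sqrt(5)/2) + 2*(-1)*conj(-sqrt(5)/2 - 1/2) + 5*(0)*conj(0) + 5*(0)*conj(0)]
      = (1/20)[(8) + (8) + (1 + sqrt(5)) + (1 - sqrt(5)) + (1 - sqrt(5)) + (1 + sqrt(5)) + (0) + (0)] = 20/20 = 1
  <chi_8*chi_7, chi_6> = (1/20)[1*(4)*conj(2) + 1*(-4)*conj(2) + 2*(1)*conj(-1/2 + sqrt(5)/2) + 2*(-1)*conj(-sqrt(5)/2 - 1/2) + 2*(1)*conj(-sqrt(5)/2 - 1/2) + 2*(-1)*conj(-1/2 + sqrt(5)/2) + 5*(0)*conj(0) + 5*(0)*conj(0)]
      = (1/20)[(8) + (-8) + (-1 + sqrt(5)) + (1 + sqrt(5)) + (-sqrt(5) - 1) + (1 - sqrt(5)) + (0) + (0)] = 0/20 = 0
  <chi_8*chi_7, chi_7> = (1/20)[1*(4)*conj(2) + 1*(-4)*conj(-2) + 2*(1)*conj(1/2 - sqrt(5)/2) + 2*(-1)*conj(-sqrt(5)/2 - 1/2) + 2*(1)*conj(1/2 + sqrt(5)/2) + 2*(-1)*conj(-1/2 + sqrt(5)/2) + 5*(0)*conj(0) + 5*(0)*conj(0)]
      = (1/20)[(8) + (8) + (1 - sqrt(5)) + (1 + sqrt(5)) + (1 + sqrt(5)) + (1 - sqrt(5)) + (0) + (0)] = 20/20 = 1
  <chi_8*chi_7, chi_8> = (1/20)[1*(4)*conj(2) + 1*(-4)*conj(2) + 2*(1)*conj(-sqrt(5)/2 - 1/2) + 2*(-1)*conj(-1/2 + sqrt(5)/2) + 2*(1)*conj(-1/2 + sqrt(5)/2) + 2*(-1)*conj(-sqrt(5)/2 - 1/2) + 5*(0)*conj(0) + 5*(0)*conj(0)]
      = (1/20)[(8) + (-8) + (-sqrt(5) - 1) + (1 - sqrt(5)) + (-1 + sqrt(5)) + (1 + sqrt(5)) + (0) + (0)] = 0/20 = 0
Hence the multiplicities are chi_5: 1, chi_7: 1. Dimension check: dim(chi_8)*dim(chi_7) = 2*2 = 4 and sum (mult * dim) = 1*2 + 1*2 = 4.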